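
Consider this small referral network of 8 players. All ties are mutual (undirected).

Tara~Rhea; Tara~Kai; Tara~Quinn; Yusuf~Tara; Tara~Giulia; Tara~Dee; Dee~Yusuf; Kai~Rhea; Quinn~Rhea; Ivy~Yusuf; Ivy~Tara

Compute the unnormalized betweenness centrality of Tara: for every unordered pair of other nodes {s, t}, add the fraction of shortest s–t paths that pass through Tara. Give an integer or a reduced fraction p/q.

Pairs whose geodesics pass through Tara — Quinn–Ivy: 1; Quinn–Dee: 1; Quinn–Kai: 1/2; Quinn–Yusuf: 1; Quinn–Giulia: 1; Ivy–Rhea: 1; Ivy–Dee: 1/2; Ivy–Kai: 1; Ivy–Giulia: 1; Rhea–Dee: 1; Rhea–Yusuf: 1; Rhea–Giulia: 1; Dee–Kai: 1; Dee–Giulia: 1 … (+3 more pairs).
All other pairs contribute 0.
Summing the contributions gives betweenness(Tara) = 16.

16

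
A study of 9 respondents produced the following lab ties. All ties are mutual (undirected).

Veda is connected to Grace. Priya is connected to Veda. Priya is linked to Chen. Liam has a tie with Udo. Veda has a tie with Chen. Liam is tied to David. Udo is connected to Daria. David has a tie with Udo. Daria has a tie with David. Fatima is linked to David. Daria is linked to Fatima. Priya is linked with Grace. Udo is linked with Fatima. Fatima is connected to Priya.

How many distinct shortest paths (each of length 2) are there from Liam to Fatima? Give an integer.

The shortest distance is 2. The length-2 paths are: Liam–David–Fatima; Liam–Udo–Fatima.
That gives 2 distinct shortest paths.

2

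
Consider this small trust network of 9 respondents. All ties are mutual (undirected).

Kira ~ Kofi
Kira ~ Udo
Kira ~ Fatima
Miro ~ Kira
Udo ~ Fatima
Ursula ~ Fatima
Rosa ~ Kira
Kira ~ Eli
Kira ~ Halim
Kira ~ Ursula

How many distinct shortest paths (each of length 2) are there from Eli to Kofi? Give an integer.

1

The shortest distance is 2, and the only length-2 path is Eli–Kira–Kofi. So there is exactly 1 shortest path.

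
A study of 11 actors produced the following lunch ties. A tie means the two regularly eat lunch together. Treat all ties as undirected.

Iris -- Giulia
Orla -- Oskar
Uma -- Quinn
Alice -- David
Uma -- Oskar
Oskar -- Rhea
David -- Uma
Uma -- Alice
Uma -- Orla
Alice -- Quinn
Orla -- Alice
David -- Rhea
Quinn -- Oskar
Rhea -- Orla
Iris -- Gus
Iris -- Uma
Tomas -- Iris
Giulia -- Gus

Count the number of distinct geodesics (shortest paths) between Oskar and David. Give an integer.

2

The shortest distance is 2. The length-2 paths are: Oskar–Rhea–David; Oskar–Uma–David.
That gives 2 distinct shortest paths.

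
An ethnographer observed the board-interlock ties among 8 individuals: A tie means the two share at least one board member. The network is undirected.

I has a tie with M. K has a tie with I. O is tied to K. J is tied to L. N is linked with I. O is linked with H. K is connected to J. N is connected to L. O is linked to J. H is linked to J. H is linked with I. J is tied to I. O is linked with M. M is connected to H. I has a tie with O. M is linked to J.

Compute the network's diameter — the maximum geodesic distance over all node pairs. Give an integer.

Eccentricity of each node (its greatest distance to any other): H:2, I:2, J:2, K:2, L:2, M:2, N:2, O:2.
The maximum eccentricity is 2, realized for instance by the pair N–M via N – I – M. So the diameter is 2.

2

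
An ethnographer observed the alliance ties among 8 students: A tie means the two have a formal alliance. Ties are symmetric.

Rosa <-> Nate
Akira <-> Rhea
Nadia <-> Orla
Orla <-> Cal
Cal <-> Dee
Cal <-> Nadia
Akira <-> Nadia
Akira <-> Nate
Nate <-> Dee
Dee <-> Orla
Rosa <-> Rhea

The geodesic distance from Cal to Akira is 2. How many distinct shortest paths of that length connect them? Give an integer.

1

The shortest distance is 2, and the only length-2 path is Cal–Nadia–Akira. So there is exactly 1 shortest path.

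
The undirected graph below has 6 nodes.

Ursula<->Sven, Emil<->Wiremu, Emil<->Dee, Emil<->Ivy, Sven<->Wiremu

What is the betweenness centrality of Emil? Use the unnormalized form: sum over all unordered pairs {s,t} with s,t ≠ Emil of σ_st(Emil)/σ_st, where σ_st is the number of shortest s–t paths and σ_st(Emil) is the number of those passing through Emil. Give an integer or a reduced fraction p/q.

Pairs whose geodesics pass through Emil — Ursula–Ivy: 1; Ursula–Dee: 1; Ivy–Dee: 1; Ivy–Sven: 1; Ivy–Wiremu: 1; Dee–Sven: 1; Dee–Wiremu: 1.
All other pairs contribute 0.
Summing the contributions gives betweenness(Emil) = 7.

7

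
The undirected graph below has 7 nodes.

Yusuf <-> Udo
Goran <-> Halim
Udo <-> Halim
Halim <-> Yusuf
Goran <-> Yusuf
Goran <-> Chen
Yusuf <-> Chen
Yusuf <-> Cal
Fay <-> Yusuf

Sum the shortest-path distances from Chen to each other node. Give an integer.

10

Distances from Chen: Cal:2, Fay:2, Goran:1, Halim:2, Udo:2, Yusuf:1.
Sum = 2 + 2 + 1 + 2 + 2 + 1 = 10.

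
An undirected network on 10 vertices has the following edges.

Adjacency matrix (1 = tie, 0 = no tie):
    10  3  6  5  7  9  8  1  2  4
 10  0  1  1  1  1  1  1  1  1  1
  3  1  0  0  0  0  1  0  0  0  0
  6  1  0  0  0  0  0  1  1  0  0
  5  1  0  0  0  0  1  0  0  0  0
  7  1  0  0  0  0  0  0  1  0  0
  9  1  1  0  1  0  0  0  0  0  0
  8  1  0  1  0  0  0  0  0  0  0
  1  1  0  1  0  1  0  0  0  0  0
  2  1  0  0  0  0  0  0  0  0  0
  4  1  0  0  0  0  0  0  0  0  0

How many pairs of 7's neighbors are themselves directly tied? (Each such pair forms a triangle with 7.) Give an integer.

7's neighbors: 1 and 10.
Neighbor pairs that are themselves tied: 7–1–10. Each forms one triangle with 7, for 1 in total.

1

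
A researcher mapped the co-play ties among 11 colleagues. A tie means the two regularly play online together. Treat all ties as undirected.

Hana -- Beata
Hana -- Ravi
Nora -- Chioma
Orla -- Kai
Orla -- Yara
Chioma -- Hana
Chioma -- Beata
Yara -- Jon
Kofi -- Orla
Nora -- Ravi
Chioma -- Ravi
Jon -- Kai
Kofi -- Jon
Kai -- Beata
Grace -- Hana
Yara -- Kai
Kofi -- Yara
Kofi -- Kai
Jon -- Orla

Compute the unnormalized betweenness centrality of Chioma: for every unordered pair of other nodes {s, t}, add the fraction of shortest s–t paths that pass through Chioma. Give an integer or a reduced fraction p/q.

Pairs whose geodesics pass through Chioma — Orla–Ravi: 1/2; Orla–Nora: 1; Yara–Ravi: 1/2; Yara–Nora: 1; Kofi–Ravi: 1/2; Kofi–Nora: 1; Jon–Ravi: 1/2; Jon–Nora: 1; Kai–Ravi: 1/2; Kai–Nora: 1; Ravi–Beata: 1/2; Grace–Nora: 1/2; Nora–Hana: 1/2; Nora–Beata: 1.
All other pairs contribute 0.
Summing the contributions gives betweenness(Chioma) = 10.

10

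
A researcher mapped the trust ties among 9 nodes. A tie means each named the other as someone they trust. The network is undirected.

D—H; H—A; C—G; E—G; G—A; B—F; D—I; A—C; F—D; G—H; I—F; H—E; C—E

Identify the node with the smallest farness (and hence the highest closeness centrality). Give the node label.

H

Farness (sum of distances to all others) for each node — A:17, B:25, C:21, D:14, E:17, F:18, G:16, H:13, I:19.
The smallest farness is 13, for H, so H has the highest closeness.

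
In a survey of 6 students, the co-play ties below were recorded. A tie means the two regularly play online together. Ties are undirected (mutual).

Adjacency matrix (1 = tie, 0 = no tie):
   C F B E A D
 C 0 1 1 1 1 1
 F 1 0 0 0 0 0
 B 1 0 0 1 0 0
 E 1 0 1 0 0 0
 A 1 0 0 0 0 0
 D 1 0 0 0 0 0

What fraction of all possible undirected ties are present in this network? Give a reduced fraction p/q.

2/5

There are 6 edges and 6 nodes, so the maximum possible is C(6,2) = 15.
Density = 6/15 = 2/5.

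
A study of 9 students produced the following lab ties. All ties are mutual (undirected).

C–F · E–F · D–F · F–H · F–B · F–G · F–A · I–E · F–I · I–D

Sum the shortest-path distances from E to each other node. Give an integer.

Distances from E: A:2, B:2, C:2, D:2, F:1, G:2, H:2, I:1.
Sum = 2 + 2 + 2 + 2 + 1 + 2 + 2 + 1 = 14.

14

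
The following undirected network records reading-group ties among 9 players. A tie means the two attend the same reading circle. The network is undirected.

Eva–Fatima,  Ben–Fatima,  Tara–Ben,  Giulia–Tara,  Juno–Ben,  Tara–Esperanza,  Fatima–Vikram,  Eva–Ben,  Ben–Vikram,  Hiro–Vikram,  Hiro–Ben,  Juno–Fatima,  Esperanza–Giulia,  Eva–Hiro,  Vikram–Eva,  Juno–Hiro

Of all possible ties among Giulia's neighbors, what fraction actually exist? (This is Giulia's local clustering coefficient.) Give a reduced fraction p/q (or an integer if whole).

1

Giulia's neighbors: Esperanza and Tara (k = 2).
Possible neighbor pairs: C(2,2) = 1. Edges among them: Esperanza–Tara → e = 1.
Clustering(Giulia) = 1/1.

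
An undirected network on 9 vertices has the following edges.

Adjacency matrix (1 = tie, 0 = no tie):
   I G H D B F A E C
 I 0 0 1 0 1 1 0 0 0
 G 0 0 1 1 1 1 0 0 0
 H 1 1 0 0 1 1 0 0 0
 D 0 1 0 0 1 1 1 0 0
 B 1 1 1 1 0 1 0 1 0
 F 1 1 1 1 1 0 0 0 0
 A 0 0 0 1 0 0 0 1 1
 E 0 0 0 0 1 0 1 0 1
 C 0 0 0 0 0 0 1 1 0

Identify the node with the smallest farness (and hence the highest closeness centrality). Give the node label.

B

Farness (sum of distances to all others) for each node — A:15, B:10, C:18, D:12, E:13, F:12, G:13, H:14, I:15.
The smallest farness is 10, for B, so B has the highest closeness.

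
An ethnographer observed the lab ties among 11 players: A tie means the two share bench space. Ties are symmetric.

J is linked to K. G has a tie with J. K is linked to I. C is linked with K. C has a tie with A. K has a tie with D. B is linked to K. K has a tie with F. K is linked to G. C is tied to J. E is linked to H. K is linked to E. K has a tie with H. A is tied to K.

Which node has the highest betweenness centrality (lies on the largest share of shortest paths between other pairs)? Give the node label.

Unnormalized betweenness of each node: A:0, B:0, C:1/2, D:0, E:0, F:0, G:0, H:0, I:0, J:1/2, K:40.
K has the largest value, 40, making it the main broker — the node through which the most shortest paths run.

K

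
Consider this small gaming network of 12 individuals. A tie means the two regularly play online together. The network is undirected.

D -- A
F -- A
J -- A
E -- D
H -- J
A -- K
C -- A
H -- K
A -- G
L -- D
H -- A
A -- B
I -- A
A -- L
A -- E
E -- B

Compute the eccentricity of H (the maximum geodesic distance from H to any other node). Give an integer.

2

Distances from H: A:1, B:2, C:2, D:2, E:2, F:2, G:2, I:2, J:1, K:1, L:2.
The largest is 2 (to G, L, D, E, F, C, I, and B), so the eccentricity of H is 2.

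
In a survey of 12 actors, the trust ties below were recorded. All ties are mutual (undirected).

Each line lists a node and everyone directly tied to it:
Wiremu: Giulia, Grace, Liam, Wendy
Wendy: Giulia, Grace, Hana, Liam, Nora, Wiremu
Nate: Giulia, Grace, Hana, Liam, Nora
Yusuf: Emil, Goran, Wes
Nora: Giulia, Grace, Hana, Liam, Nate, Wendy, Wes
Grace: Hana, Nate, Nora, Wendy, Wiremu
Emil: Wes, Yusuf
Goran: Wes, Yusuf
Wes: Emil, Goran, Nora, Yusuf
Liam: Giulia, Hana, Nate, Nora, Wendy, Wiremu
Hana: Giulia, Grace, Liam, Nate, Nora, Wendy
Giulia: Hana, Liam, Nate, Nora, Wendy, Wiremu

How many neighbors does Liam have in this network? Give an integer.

Liam is directly tied to Giulia, Hana, Nate, Nora, Wendy, and Wiremu. That is 6 neighbors, so the degree of Liam is 6.

6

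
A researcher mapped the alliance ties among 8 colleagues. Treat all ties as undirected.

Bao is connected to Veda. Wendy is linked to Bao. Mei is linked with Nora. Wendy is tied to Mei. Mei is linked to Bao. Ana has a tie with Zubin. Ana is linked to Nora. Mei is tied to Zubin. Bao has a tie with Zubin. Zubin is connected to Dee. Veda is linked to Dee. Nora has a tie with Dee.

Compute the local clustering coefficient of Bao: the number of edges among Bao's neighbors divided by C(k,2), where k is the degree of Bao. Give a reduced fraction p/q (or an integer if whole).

1/3

Bao's neighbors: Mei, Veda, Wendy, and Zubin (k = 4).
Possible neighbor pairs: C(4,2) = 6. Edges among them: Mei–Wendy, Mei–Zubin → e = 2.
Clustering(Bao) = 2/6 = 1/3.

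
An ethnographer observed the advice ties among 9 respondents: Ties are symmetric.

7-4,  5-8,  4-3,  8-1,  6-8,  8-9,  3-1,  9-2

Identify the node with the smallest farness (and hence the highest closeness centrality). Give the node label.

Farness (sum of distances to all others) for each node — 1:16, 2:27, 3:19, 4:24, 5:22, 6:22, 7:31, 8:15, 9:20.
The smallest farness is 15, for 8, so 8 has the highest closeness.

8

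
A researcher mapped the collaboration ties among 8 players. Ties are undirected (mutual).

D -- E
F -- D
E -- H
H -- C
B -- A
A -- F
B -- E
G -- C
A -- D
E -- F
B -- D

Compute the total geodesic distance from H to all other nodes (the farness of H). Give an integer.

Distances from H: A:3, B:2, C:1, D:2, E:1, F:2, G:2.
Sum = 3 + 2 + 1 + 2 + 1 + 2 + 2 = 13.

13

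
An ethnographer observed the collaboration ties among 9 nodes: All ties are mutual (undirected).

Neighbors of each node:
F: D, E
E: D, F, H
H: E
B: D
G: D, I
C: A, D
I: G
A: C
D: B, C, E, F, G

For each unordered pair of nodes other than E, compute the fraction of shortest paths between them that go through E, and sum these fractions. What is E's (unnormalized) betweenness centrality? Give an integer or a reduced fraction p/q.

7

Pairs whose geodesics pass through E — C–H: 1; I–H: 1; B–H: 1; H–F: 1; H–A: 1; H–D: 1; H–G: 1.
All other pairs contribute 0.
Summing the contributions gives betweenness(E) = 7.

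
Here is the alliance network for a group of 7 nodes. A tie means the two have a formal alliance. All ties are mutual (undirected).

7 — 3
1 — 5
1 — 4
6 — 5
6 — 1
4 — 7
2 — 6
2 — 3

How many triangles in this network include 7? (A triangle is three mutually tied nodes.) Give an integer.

0

7's neighbors are 3 and 4, but none of them are tied to each other, so no triangle contains 7.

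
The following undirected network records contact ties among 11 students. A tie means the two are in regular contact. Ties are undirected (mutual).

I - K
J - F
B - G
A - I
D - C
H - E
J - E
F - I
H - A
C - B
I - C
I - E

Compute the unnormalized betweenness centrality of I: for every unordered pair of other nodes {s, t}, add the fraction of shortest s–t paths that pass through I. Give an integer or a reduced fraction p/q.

97/3

Pairs whose geodesics pass through I — K–B: 1; K–D: 1; K–J: 2/2; K–F: 1; K–G: 1; K–A: 1; K–E: 1; K–C: 1; K–H: 2/2; B–J: 2/2; B–F: 1; B–A: 1; B–E: 1; B–H: 2/2 … (+20 more pairs).
All other pairs contribute 0.
Summing the contributions gives betweenness(I) = 97/3.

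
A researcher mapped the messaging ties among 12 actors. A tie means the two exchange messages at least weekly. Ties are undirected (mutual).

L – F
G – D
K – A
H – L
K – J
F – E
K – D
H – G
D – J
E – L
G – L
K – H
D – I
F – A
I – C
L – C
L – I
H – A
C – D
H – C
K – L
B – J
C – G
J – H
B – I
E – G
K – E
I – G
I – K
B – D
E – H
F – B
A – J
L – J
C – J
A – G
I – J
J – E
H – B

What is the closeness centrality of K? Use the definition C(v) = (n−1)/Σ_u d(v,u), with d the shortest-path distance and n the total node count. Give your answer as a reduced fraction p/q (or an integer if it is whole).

11/15

Distances from K: A:1, B:2, C:2, D:1, E:1, F:2, G:2, H:1, I:1, J:1, L:1. Sum = 15.
n = 12, so closeness = 11/15.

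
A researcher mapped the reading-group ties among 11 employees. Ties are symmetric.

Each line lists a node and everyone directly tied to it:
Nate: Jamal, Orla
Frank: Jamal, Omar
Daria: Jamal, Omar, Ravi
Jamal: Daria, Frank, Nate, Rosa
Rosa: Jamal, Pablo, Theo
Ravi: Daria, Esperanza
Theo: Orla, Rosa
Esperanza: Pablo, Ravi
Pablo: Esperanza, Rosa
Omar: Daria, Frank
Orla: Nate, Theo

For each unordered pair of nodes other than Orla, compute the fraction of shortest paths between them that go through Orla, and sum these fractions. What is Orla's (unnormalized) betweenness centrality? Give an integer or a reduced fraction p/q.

1

Pairs whose geodesics pass through Orla — Nate–Theo: 1.
All other pairs contribute 0.
Summing the contributions gives betweenness(Orla) = 1.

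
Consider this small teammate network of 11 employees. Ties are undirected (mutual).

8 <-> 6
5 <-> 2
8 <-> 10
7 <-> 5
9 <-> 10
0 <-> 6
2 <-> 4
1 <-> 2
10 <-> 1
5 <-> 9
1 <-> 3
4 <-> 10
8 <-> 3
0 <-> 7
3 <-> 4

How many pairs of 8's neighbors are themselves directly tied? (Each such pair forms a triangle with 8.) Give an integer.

0

8's neighbors are 3, 6, and 10, but none of them are tied to each other, so no triangle contains 8.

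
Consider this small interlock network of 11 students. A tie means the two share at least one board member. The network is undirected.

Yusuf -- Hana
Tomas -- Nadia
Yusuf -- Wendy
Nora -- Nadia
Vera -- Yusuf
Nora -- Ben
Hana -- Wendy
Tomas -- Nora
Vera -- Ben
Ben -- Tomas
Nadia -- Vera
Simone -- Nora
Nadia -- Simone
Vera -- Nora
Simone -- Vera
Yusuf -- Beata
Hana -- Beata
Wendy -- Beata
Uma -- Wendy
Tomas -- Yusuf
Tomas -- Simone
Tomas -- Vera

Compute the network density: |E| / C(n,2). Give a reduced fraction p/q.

2/5

There are 22 edges and 11 nodes, so the maximum possible is C(11,2) = 55.
Density = 22/55 = 2/5.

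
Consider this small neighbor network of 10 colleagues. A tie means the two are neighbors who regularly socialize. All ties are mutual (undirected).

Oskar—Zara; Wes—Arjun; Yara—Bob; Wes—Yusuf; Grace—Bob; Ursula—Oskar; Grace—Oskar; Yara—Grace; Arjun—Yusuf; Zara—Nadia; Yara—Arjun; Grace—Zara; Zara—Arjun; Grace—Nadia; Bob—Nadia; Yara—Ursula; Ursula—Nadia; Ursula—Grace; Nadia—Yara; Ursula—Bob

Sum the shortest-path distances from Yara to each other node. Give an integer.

Distances from Yara: Arjun:1, Bob:1, Grace:1, Nadia:1, Oskar:2, Ursula:1, Wes:2, Yusuf:2, Zara:2.
Sum = 1 + 1 + 1 + 1 + 2 + 1 + 2 + 2 + 2 = 13.

13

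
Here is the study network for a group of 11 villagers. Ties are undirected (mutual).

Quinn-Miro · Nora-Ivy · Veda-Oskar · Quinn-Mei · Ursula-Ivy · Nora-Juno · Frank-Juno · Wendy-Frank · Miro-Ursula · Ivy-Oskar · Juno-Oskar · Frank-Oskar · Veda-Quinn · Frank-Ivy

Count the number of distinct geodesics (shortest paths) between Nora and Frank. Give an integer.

The shortest distance is 2. The length-2 paths are: Nora–Ivy–Frank; Nora–Juno–Frank.
That gives 2 distinct shortest paths.

2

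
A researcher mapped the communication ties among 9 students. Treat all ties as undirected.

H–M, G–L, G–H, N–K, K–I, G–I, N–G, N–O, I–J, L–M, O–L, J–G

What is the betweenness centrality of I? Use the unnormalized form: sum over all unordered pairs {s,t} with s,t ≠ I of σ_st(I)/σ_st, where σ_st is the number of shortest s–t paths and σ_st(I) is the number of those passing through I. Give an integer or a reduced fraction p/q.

41/15

Pairs whose geodesics pass through I — G–K: 1/2; H–K: 1/2; M–K: 2/5; L–K: 1/3; K–J: 1.
All other pairs contribute 0.
Summing the contributions gives betweenness(I) = 41/15.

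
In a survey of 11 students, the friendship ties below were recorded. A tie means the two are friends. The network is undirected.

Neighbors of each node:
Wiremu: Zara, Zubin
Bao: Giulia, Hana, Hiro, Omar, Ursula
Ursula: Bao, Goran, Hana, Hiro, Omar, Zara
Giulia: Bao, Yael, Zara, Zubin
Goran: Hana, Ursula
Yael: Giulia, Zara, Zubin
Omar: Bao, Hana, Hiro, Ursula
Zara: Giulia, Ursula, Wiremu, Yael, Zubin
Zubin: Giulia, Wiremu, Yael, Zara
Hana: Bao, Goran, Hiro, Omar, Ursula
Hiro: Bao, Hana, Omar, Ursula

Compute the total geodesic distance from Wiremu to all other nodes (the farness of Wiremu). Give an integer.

23

Distances from Wiremu: Bao:3, Giulia:2, Goran:3, Hana:3, Hiro:3, Omar:3, Ursula:2, Yael:2, Zara:1, Zubin:1.
Sum = 3 + 2 + 3 + 3 + 3 + 3 + 2 + 2 + 1 + 1 = 23.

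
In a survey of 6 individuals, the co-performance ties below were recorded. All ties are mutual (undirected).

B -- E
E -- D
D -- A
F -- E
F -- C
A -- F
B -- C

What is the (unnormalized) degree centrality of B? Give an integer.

2

B is directly tied to C and E. That is 2 neighbors, so the degree of B is 2.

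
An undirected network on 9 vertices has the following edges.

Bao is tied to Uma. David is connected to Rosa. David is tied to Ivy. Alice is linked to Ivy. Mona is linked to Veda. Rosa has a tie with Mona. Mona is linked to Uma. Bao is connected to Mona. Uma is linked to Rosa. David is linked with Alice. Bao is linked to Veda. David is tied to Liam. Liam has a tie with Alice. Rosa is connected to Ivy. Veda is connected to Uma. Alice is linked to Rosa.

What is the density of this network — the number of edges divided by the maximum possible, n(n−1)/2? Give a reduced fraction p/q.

4/9

There are 16 edges and 9 nodes, so the maximum possible is C(9,2) = 36.
Density = 16/36 = 4/9.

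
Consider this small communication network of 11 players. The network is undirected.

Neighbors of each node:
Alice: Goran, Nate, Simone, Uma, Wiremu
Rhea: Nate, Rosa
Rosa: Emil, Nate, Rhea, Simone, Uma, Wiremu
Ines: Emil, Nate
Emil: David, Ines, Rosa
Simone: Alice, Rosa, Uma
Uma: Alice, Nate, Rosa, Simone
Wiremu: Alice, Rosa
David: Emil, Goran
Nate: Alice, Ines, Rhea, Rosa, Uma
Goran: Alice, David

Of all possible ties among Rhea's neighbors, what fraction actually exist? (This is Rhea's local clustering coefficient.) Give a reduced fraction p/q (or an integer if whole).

1

Rhea's neighbors: Nate and Rosa (k = 2).
Possible neighbor pairs: C(2,2) = 1. Edges among them: Nate–Rosa → e = 1.
Clustering(Rhea) = 1/1.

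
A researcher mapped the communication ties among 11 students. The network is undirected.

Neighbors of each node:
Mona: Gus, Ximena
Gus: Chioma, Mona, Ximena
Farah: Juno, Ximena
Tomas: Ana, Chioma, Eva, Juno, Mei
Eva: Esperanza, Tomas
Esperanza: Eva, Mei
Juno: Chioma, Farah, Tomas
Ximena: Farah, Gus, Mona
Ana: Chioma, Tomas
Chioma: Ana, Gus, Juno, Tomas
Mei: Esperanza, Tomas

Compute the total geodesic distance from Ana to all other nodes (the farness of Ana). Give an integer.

22

Distances from Ana: Chioma:1, Esperanza:3, Eva:2, Farah:3, Gus:2, Juno:2, Mei:2, Mona:3, Tomas:1, Ximena:3.
Sum = 1 + 3 + 2 + 3 + 2 + 2 + 2 + 3 + 1 + 3 = 22.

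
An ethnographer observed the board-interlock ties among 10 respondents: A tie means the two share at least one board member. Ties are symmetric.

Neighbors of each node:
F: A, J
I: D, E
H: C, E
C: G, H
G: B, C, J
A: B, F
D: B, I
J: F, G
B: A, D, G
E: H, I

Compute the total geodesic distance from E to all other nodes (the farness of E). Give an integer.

Distances from E: A:4, B:3, C:2, D:2, F:5, G:3, H:1, I:1, J:4.
Sum = 4 + 3 + 2 + 2 + 5 + 3 + 1 + 1 + 4 = 25.

25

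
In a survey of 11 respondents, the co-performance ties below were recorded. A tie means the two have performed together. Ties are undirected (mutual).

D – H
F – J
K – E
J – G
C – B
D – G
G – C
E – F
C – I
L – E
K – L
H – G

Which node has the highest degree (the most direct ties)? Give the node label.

G

Degrees — B:1, C:3, D:2, E:3, F:2, G:4, H:2, I:1, J:2, K:2, L:2.
The maximum is 4, attained only by G.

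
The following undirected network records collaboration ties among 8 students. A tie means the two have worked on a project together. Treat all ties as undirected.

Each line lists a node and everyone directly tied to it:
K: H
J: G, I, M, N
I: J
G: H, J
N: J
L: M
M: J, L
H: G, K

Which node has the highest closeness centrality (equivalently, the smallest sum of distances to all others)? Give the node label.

J

Farness (sum of distances to all others) for each node — G:13, H:17, I:17, J:11, K:23, L:21, M:15, N:17.
The smallest farness is 11, for J, so J has the highest closeness.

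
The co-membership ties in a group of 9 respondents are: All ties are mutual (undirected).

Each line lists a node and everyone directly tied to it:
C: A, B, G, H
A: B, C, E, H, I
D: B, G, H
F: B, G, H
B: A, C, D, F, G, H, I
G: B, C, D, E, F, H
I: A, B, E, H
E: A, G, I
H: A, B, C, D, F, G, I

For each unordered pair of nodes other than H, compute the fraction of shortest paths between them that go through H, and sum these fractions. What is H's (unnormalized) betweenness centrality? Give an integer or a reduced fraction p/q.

Pairs whose geodesics pass through H — F–D: 1/3; F–A: 1/2; F–C: 1/3; F–I: 1/2; G–A: 1/4; G–I: 1/3; D–A: 1/2; D–C: 1/3; D–I: 1/2; C–I: 1/3.
All other pairs contribute 0.
Summing the contributions gives betweenness(H) = 47/12.

47/12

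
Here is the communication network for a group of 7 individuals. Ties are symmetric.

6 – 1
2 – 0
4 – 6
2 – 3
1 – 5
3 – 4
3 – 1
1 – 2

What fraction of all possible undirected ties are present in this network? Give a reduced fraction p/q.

There are 8 edges and 7 nodes, so the maximum possible is C(7,2) = 21.
Density = 8/21.

8/21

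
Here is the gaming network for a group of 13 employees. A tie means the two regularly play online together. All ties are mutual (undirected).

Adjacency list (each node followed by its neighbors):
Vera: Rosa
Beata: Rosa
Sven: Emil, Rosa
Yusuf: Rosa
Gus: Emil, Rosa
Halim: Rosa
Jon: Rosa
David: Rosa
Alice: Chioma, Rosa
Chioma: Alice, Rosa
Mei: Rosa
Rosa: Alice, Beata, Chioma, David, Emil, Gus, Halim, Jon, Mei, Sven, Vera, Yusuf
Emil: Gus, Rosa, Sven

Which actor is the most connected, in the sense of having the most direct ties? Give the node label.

Degrees — Alice:2, Beata:1, Chioma:2, David:1, Emil:3, Gus:2, Halim:1, Jon:1, Mei:1, Rosa:12, Sven:2, Vera:1, Yusuf:1.
The maximum is 12, attained only by Rosa.

Rosa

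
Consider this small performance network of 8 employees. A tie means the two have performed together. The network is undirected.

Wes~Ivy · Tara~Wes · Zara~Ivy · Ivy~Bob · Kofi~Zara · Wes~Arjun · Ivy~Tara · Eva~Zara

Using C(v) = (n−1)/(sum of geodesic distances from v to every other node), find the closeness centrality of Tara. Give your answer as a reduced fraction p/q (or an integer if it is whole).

1/2

Distances from Tara: Arjun:2, Bob:2, Eva:3, Ivy:1, Kofi:3, Wes:1, Zara:2. Sum = 14.
n = 8, so closeness = 7/14 = 1/2.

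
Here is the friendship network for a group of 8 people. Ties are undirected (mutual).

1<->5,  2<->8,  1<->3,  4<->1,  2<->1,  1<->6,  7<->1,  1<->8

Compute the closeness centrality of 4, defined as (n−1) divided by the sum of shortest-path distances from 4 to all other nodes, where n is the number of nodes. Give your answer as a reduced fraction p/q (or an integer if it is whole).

Distances from 4: 1:1, 2:2, 3:2, 5:2, 6:2, 7:2, 8:2. Sum = 13.
n = 8, so closeness = 7/13.

7/13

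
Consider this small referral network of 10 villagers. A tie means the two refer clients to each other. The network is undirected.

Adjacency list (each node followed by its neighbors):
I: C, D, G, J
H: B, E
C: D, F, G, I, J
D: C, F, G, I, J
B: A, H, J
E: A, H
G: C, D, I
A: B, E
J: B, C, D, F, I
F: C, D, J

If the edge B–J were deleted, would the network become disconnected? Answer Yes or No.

Yes

Without the B–J edge there is no alternate route between B and J, so the network disconnects. It is a bridge.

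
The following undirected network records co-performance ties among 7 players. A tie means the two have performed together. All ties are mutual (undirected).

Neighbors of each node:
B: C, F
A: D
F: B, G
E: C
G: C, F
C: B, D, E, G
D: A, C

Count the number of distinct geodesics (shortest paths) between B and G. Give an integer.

2

The shortest distance is 2. The length-2 paths are: B–C–G; B–F–G.
That gives 2 distinct shortest paths.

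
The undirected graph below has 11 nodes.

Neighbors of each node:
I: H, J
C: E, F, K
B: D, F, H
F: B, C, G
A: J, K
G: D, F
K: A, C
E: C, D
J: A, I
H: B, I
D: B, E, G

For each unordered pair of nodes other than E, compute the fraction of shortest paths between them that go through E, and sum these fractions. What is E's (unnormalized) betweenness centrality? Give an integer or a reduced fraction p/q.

Pairs whose geodesics pass through E — D–C: 1; D–K: 1; D–A: 1.
All other pairs contribute 0.
Summing the contributions gives betweenness(E) = 3.

3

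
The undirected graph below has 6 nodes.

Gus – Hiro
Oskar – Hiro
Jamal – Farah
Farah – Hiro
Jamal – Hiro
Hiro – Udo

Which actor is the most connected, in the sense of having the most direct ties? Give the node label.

Hiro

Degrees — Farah:2, Gus:1, Hiro:5, Jamal:2, Oskar:1, Udo:1.
The maximum is 5, attained only by Hiro.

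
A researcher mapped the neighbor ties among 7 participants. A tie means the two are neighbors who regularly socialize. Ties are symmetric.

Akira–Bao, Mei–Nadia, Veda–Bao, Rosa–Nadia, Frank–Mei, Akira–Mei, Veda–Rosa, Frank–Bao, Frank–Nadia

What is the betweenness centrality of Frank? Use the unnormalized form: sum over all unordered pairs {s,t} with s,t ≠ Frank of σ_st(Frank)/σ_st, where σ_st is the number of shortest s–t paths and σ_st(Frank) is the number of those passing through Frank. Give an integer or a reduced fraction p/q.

Pairs whose geodesics pass through Frank — Nadia–Bao: 1; Mei–Bao: 1/2; Mei–Veda: 1/3.
All other pairs contribute 0.
Summing the contributions gives betweenness(Frank) = 11/6.

11/6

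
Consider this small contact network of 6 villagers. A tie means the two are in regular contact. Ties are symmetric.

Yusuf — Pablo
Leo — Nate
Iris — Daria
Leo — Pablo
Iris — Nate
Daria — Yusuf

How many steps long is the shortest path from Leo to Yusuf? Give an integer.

One shortest route is Leo – Pablo – Yusuf, which uses 2 edges, and Leo and Yusuf are not directly tied, so nothing shorter exists. So d(Leo,Yusuf) = 2.

2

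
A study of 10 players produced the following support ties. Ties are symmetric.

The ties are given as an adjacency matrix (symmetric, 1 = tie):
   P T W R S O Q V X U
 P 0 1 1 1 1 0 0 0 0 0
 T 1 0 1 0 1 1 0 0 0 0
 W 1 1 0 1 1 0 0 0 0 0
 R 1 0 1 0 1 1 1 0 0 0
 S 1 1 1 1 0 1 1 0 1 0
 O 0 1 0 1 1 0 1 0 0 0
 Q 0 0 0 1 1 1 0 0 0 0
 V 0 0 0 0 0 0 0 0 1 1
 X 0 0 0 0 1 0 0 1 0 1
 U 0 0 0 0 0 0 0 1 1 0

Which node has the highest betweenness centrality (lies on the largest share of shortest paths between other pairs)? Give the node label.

Unnormalized betweenness of each node: O:3/4, P:1/4, Q:0, R:5/3, S:245/12, T:2/3, U:0, V:0, W:1/4, X:14.
S has the largest value, 245/12, making it the main broker — the node through which the most shortest paths run.

S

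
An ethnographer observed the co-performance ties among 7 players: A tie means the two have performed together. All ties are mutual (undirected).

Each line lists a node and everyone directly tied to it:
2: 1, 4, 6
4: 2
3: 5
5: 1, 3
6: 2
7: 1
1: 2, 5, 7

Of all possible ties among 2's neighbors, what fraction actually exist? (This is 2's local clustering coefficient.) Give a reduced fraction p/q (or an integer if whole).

2's neighbors: 1, 4, and 6 (k = 3).
Possible neighbor pairs: C(3,2) = 3. Edges among them: none → e = 0.
Clustering(2) = 0/3 = 0.

0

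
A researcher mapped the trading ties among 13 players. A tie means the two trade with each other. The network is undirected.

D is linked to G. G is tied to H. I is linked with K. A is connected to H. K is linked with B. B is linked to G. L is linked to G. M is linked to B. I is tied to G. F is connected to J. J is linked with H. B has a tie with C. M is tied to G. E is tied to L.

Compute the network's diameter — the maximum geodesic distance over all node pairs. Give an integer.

Eccentricity of each node (its greatest distance to any other): A:4, B:4, C:5, D:4, E:5, F:5, G:3, H:3, I:4, J:4, K:5, L:4, M:4.
The maximum eccentricity is 5, realized for instance by the pair F–C via F – J – H – G – B – C. So the diameter is 5.

5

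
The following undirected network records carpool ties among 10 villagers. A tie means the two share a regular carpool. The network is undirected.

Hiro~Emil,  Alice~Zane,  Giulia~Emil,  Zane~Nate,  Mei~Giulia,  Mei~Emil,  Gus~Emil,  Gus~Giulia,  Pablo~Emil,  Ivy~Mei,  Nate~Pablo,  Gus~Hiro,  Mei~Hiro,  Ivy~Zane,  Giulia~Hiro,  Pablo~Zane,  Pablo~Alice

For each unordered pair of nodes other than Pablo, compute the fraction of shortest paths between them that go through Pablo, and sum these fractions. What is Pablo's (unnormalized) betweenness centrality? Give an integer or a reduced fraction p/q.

25/2

Pairs whose geodesics pass through Pablo — Gus–Zane: 1; Gus–Alice: 1; Gus–Nate: 1; Emil–Zane: 1; Emil–Alice: 1; Emil–Nate: 1; Hiro–Zane: 1/2; Hiro–Alice: 1; Hiro–Nate: 1; Mei–Alice: 1/2; Mei–Nate: 1/2; Giulia–Zane: 1/2; Giulia–Alice: 1; Giulia–Nate: 1 … (+1 more pairs).
All other pairs contribute 0.
Summing the contributions gives betweenness(Pablo) = 25/2.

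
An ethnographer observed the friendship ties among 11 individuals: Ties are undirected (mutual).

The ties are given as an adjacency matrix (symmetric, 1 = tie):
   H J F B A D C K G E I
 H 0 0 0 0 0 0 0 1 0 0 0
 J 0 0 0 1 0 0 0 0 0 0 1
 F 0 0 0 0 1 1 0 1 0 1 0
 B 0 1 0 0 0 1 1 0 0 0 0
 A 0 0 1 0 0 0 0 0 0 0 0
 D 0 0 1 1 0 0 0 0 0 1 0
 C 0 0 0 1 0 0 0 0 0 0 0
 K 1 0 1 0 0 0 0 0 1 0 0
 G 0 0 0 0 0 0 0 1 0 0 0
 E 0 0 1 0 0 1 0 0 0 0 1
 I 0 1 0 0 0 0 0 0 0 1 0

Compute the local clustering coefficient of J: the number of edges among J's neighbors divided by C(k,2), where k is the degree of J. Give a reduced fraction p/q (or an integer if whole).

J's neighbors: B and I (k = 2).
Possible neighbor pairs: C(2,2) = 1. Edges among them: none → e = 0.
Clustering(J) = 0/1.

0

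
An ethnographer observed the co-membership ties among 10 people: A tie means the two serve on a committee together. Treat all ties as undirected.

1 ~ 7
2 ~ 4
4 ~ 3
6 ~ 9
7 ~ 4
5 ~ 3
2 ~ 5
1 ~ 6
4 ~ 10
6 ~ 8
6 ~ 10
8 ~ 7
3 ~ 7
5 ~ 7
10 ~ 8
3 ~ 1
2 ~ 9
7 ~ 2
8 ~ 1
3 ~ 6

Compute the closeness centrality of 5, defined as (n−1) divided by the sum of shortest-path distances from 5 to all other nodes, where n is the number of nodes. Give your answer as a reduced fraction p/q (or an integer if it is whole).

Distances from 5: 1:2, 2:1, 3:1, 4:2, 6:2, 7:1, 8:2, 9:2, 10:3. Sum = 16.
n = 10, so closeness = 9/16.

9/16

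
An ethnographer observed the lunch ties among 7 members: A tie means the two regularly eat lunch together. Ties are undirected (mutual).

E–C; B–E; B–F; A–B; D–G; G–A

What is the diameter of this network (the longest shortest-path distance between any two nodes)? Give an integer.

5

Eccentricity of each node (its greatest distance to any other): A:3, B:3, C:5, D:5, E:4, F:4, G:4.
The maximum eccentricity is 5, realized for instance by the pair D–C via D – G – A – B – E – C. So the diameter is 5.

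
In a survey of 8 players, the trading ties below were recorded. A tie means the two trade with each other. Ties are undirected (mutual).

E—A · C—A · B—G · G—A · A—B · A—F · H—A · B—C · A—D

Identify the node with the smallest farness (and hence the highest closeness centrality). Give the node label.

Farness (sum of distances to all others) for each node — A:7, B:11, C:12, D:13, E:13, F:13, G:12, H:13.
The smallest farness is 7, for A, so A has the highest closeness.

A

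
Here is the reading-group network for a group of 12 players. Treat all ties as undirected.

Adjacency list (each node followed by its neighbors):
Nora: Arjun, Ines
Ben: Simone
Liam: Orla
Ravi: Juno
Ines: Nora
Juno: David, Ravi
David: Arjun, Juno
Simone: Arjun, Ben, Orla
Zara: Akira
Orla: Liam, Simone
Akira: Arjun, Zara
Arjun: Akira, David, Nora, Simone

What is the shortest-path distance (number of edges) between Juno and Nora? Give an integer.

3

One shortest route is Juno – David – Arjun – Nora, which uses 3 edges, and at distance 2 from Juno we only reach {Arjun}, which does not include Nora. So d(Juno,Nora) = 3.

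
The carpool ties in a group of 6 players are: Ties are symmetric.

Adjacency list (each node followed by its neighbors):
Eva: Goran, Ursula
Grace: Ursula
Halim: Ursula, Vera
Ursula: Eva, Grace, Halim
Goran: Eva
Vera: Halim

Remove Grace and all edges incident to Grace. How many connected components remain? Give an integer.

Grace's neighbors (Ursula) remain reachable from one another through other ties, so the rest of the network stays in one piece.

1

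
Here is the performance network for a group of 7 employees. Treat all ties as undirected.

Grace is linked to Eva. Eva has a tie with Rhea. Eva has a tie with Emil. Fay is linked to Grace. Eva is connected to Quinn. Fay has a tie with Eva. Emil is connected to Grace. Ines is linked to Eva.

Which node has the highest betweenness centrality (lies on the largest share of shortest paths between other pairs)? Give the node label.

Eva

Unnormalized betweenness of each node: Emil:0, Eva:25/2, Fay:0, Grace:1/2, Ines:0, Quinn:0, Rhea:0.
Eva has the largest value, 25/2, making it the main broker — the node through which the most shortest paths run.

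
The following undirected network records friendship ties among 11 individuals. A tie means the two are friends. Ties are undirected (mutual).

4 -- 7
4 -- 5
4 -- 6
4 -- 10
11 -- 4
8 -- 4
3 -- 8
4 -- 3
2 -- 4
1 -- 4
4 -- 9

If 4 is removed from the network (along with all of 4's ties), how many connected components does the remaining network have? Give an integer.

Without 4, the remaining ties split the others into: {2}; {6}; {11}; {7}; {5}; {9}; {3, 8}; {10}; {1}.
That's 9 separate components.

9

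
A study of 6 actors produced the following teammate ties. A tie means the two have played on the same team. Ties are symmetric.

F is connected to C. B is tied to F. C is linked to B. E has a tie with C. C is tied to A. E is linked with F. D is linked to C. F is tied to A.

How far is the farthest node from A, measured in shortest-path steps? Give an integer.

2

Distances from A: B:2, C:1, D:2, E:2, F:1.
The largest is 2 (to B, E, and D), so the eccentricity of A is 2.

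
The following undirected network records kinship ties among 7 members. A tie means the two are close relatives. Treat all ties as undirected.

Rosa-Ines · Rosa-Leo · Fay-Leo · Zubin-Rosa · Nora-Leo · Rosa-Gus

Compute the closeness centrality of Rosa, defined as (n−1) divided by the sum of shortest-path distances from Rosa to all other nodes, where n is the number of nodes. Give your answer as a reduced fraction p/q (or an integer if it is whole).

3/4

Distances from Rosa: Fay:2, Gus:1, Ines:1, Leo:1, Nora:2, Zubin:1. Sum = 8.
n = 7, so closeness = 6/8 = 3/4.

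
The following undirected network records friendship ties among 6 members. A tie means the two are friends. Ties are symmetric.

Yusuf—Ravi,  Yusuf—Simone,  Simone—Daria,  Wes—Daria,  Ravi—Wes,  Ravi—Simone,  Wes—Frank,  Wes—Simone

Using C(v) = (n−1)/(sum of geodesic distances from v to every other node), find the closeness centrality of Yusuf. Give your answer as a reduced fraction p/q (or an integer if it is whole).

5/9

Distances from Yusuf: Daria:2, Frank:3, Ravi:1, Simone:1, Wes:2. Sum = 9.
n = 6, so closeness = 5/9.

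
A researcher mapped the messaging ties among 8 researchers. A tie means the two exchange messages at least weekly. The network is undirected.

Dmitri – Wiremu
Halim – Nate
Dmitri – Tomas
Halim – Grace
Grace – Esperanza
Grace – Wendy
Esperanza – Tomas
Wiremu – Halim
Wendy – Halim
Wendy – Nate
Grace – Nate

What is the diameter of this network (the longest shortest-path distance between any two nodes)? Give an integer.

3

Eccentricity of each node (its greatest distance to any other): Dmitri:3, Esperanza:3, Grace:3, Halim:3, Nate:3, Tomas:3, Wendy:3, Wiremu:3.
The maximum eccentricity is 3, realized for instance by the pair Tomas–Wendy via Tomas – Esperanza – Grace – Wendy. So the diameter is 3.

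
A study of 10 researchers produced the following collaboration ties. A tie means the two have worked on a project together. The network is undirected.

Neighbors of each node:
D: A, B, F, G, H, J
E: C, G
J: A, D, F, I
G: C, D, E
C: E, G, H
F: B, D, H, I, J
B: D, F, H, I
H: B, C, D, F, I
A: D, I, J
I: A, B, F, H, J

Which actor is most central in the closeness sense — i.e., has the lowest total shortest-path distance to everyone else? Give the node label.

Farness (sum of distances to all others) for each node — A:17, B:15, C:17, D:12, E:21, F:14, G:16, H:13, I:15, J:16.
The smallest farness is 12, for D, so D has the highest closeness.

D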